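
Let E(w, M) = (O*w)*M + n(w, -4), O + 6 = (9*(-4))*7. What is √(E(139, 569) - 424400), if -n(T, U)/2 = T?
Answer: 2*I*√5207539 ≈ 4564.0*I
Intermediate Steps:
n(T, U) = -2*T
O = -258 (O = -6 + (9*(-4))*7 = -6 - 36*7 = -6 - 252 = -258)
E(w, M) = -2*w - 258*M*w (E(w, M) = (-258*w)*M - 2*w = -258*M*w - 2*w = -2*w - 258*M*w)
√(E(139, 569) - 424400) = √(2*139*(-1 - 129*569) - 424400) = √(2*139*(-1 - 73401) - 424400) = √(2*139*(-73402) - 424400) = √(-20405756 - 424400) = √(-20830156) = 2*I*√5207539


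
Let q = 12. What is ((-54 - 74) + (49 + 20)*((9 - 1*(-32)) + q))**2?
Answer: 12453841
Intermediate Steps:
((-54 - 74) + (49 + 20)*((9 - 1*(-32)) + q))**2 = ((-54 - 74) + (49 + 20)*((9 - 1*(-32)) + 12))**2 = (-128 + 69*((9 + 32) + 12))**2 = (-128 + 69*(41 + 12))**2 = (-128 + 69*53)**2 = (-128 + 3657)**2 = 3529**2 = 12453841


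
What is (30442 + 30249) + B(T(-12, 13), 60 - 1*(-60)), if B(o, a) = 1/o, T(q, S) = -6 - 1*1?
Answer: 424836/7 ≈ 60691.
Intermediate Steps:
T(q, S) = -7 (T(q, S) = -6 - 1 = -7)
(30442 + 30249) + B(T(-12, 13), 60 - 1*(-60)) = (30442 + 30249) + 1/(-7) = 60691 - 1/7 = 424836/7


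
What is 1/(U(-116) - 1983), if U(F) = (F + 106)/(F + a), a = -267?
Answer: -383/759479 ≈ -0.00050429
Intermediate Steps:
U(F) = (106 + F)/(-267 + F) (U(F) = (F + 106)/(F - 267) = (106 + F)/(-267 + F))
1/(U(-116) - 1983) = 1/((106 - 116)/(-267 - 116) - 1983) = 1/(-10/(-383) - 1983) = 1/(-1/383*(-10) - 1983) = 1/(10/383 - 1983) = 1/(-759479/383) = -383/759479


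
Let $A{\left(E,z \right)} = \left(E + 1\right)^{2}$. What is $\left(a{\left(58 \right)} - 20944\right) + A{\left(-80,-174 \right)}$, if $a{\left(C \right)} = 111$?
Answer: $-14592$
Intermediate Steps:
$A{\left(E,z \right)} = \left(1 + E\right)^{2}$
$\left(a{\left(58 \right)} - 20944\right) + A{\left(-80,-174 \right)} = \left(111 - 20944\right) + \left(1 - 80\right)^{2} = -20833 + \left(-79\right)^{2} = -20833 + 6241 = -14592$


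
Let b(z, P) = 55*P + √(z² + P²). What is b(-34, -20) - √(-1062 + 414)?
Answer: -1100 + 2*√389 - 18*I*√2 ≈ -1060.6 - 25.456*I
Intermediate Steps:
b(z, P) = √(P² + z²) + 55*P (b(z, P) = 55*P + √(P² + z²) = √(P² + z²) + 55*P)
b(-34, -20) - √(-1062 + 414) = (√((-20)² + (-34)²) + 55*(-20)) - √(-1062 + 414) = (√(400 + 1156) - 1100) - √(-648) = (√1556 - 1100) - 18*I*√2 = (2*√389 - 1100) - 18*I*√2 = (-1100 + 2*√389) - 18*I*√2 = -1100 + 2*√389 - 18*I*√2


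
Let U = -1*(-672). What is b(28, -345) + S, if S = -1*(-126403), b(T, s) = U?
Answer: 127075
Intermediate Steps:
U = 672
b(T, s) = 672
S = 126403
b(28, -345) + S = 672 + 126403 = 127075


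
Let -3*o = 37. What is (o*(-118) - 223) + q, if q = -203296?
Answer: -606191/3 ≈ -2.0206e+5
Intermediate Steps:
o = -37/3 (o = -⅓*37 = -37/3 ≈ -12.333)
(o*(-118) - 223) + q = (-37/3*(-118) - 223) - 203296 = (4366/3 - 223) - 203296 = 3697/3 - 203296 = -606191/3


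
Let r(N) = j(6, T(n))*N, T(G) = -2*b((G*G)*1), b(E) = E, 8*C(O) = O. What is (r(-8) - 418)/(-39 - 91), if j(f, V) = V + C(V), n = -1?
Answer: 40/13 ≈ 3.0769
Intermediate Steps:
C(O) = O/8
T(G) = -2*G² (T(G) = -2*G*G = -2*G²)
j(f, V) = 9*V/8 (j(f, V) = V + V/8 = 9*V/8)
r(N) = -9*N/4 (r(N) = (9*(-2*(-1)²)/8)*N = (9*(-2*1)/8)*N = ((9/8)*(-2))*N = -9*N/4)
(r(-8) - 418)/(-39 - 91) = (-9/4*(-8) - 418)/(-39 - 91) = (18 - 418)/(-130) = -400*(-1/130) = 40/13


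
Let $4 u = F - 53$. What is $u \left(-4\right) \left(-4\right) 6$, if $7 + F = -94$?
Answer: $-3696$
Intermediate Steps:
$F = -101$ ($F = -7 - 94 = -101$)
$u = - \frac{77}{2}$ ($u = \frac{-101 - 53}{4} = \frac{1}{4} \left(-154\right) = - \frac{77}{2} \approx -38.5$)
$u \left(-4\right) \left(-4\right) 6 = - \frac{77 \left(-4\right) \left(-4\right) 6}{2} = - \frac{77 \cdot 16 \cdot 6}{2} = \left(- \frac{77}{2}\right) 96 = -3696$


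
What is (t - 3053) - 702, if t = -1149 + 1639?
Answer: -3265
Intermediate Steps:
t = 490
(t - 3053) - 702 = (490 - 3053) - 702 = -2563 - 702 = -3265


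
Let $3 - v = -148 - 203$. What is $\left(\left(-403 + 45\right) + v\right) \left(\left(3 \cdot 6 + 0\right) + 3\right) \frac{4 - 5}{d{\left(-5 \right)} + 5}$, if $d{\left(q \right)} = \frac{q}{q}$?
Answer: $14$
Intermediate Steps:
$v = 354$ ($v = 3 - \left(-148 - 203\right) = 3 - -351 = 3 + 351 = 354$)
$d{\left(q \right)} = 1$
$\left(\left(-403 + 45\right) + v\right) \left(\left(3 \cdot 6 + 0\right) + 3\right) \frac{4 - 5}{d{\left(-5 \right)} + 5} = \left(\left(-403 + 45\right) + 354\right) \left(\left(3 \cdot 6 + 0\right) + 3\right) \frac{4 - 5}{1 + 5} = \left(-358 + 354\right) \left(\left(18 + 0\right) + 3\right) \left(- \frac{1}{6}\right) = - 4 \left(18 + 3\right) \left(\left(-1\right) \frac{1}{6}\right) = - 4 \cdot 21 \left(- \frac{1}{6}\right) = \left(-4\right) \left(- \frac{7}{2}\right) = 14$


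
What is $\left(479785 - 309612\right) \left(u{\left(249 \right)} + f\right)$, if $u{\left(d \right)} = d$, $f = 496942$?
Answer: $84608484043$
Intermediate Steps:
$\left(479785 - 309612\right) \left(u{\left(249 \right)} + f\right) = \left(479785 - 309612\right) \left(249 + 496942\right) = 170173 \cdot 497191 = 84608484043$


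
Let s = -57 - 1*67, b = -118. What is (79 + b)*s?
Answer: 4836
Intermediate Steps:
s = -124 (s = -57 - 67 = -124)
(79 + b)*s = (79 - 118)*(-124) = -39*(-124) = 4836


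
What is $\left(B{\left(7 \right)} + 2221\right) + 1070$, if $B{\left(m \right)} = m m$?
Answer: $3340$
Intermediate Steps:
$B{\left(m \right)} = m^{2}$
$\left(B{\left(7 \right)} + 2221\right) + 1070 = \left(7^{2} + 2221\right) + 1070 = \left(49 + 2221\right) + 1070 = 2270 + 1070 = 3340$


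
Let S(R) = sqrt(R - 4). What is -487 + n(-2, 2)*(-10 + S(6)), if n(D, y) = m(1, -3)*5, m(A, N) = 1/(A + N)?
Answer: -462 - 5*sqrt(2)/2 ≈ -465.54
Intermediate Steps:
n(D, y) = -5/2 (n(D, y) = 5/(1 - 3) = 5/(-2) = -1/2*5 = -5/2)
S(R) = sqrt(-4 + R)
-487 + n(-2, 2)*(-10 + S(6)) = -487 - 5*(-10 + sqrt(-4 + 6))/2 = -487 - 5*(-10 + sqrt(2))/2 = -487 + (25 - 5*sqrt(2)/2) = -462 - 5*sqrt(2)/2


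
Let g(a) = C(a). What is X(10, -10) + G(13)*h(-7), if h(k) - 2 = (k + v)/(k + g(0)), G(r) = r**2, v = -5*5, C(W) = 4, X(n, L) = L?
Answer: 6392/3 ≈ 2130.7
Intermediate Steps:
g(a) = 4
v = -25
h(k) = 2 + (-25 + k)/(4 + k) (h(k) = 2 + (k - 25)/(k + 4) = 2 + (-25 + k)/(4 + k))
X(10, -10) + G(13)*h(-7) = -10 + 13**2*((-17 + 3*(-7))/(4 - 7)) = -10 + 169*((-17 - 21)/(-3)) = -10 + 169*(-1/3*(-38)) = -10 + 169*(38/3) = -10 + 6422/3 = 6392/3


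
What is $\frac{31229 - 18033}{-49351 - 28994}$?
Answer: $- \frac{13196}{78345} \approx -0.16843$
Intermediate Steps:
$\frac{31229 - 18033}{-49351 - 28994} = \frac{13196}{-78345} = 13196 \left(- \frac{1}{78345}\right) = - \frac{13196}{78345}$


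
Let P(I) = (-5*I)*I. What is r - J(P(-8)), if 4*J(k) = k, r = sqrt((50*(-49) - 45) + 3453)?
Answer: 80 + sqrt(958) ≈ 110.95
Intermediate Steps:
P(I) = -5*I**2
r = sqrt(958) (r = sqrt((-2450 - 45) + 3453) = sqrt(-2495 + 3453) = sqrt(958) ≈ 30.952)
J(k) = k/4
r - J(P(-8)) = sqrt(958) - (-5*(-8)**2)/4 = sqrt(958) - (-5*64)/4 = sqrt(958) - (-320)/4 = sqrt(958) - 1*(-80) = sqrt(958) + 80 = 80 + sqrt(958)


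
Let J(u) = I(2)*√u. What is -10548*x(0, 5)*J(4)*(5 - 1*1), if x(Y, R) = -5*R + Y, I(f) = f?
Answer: 4219200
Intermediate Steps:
x(Y, R) = Y - 5*R
J(u) = 2*√u
-10548*x(0, 5)*J(4)*(5 - 1*1) = -10548*(0 - 5*5)*(2*√4)*(5 - 1*1) = -10548*(0 - 25)*(2*2)*(5 - 1) = -10548*(-25*4)*4 = -(-1054800)*4 = -10548*(-400) = 4219200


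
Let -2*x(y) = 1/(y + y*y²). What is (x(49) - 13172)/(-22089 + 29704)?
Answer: -3100636113/1792540540 ≈ -1.7297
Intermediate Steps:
x(y) = -1/(2*(y + y³)) (x(y) = -1/(2*(y + y*y²)) = -1/(2*(y + y³)))
(x(49) - 13172)/(-22089 + 29704) = (-½/(49*(1 + 49²)) - 13172)/(-22089 + 29704) = (-½*1/49/(1 + 2401) - 13172)/7615 = (-½*1/49/2402 - 13172)*(1/7615) = (-½*1/49*1/2402 - 13172)*(1/7615) = (-1/235396 - 13172)*(1/7615) = -3100636113/235396*1/7615 = -3100636113/1792540540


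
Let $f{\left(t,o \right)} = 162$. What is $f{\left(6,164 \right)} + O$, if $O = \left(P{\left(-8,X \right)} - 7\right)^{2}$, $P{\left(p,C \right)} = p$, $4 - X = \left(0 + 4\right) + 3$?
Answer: $387$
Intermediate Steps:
$X = -3$ ($X = 4 - \left(\left(0 + 4\right) + 3\right) = 4 - \left(4 + 3\right) = 4 - 7 = -3$)
$O = 225$ ($O = \left(-8 - 7\right)^{2} = \left(-15\right)^{2} = 225$)
$f{\left(6,164 \right)} + O = 162 + 225 = 387$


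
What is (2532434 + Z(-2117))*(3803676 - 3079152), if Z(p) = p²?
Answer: 5081900452452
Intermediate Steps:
(2532434 + Z(-2117))*(3803676 - 3079152) = (2532434 + (-2117)²)*(3803676 - 3079152) = (2532434 + 4481689)*724524 = 7014123*724524 = 5081900452452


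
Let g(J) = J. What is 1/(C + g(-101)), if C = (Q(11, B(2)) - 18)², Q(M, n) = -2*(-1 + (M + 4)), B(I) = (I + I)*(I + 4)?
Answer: 1/2015 ≈ 0.00049628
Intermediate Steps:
B(I) = 2*I*(4 + I) (B(I) = (2*I)*(4 + I) = 2*I*(4 + I))
Q(M, n) = -6 - 2*M (Q(M, n) = -2*(-1 + (4 + M)) = -2*(3 + M) = -6 - 2*M)
C = 2116 (C = ((-6 - 2*11) - 18)² = ((-6 - 22) - 18)² = (-28 - 18)² = (-46)² = 2116)
1/(C + g(-101)) = 1/(2116 - 101) = 1/2015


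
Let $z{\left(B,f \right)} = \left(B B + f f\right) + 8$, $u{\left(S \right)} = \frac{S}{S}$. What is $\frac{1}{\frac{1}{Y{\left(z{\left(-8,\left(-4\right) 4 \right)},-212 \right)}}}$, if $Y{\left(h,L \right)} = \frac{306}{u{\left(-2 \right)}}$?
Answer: $306$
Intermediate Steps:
$u{\left(S \right)} = 1$
$z{\left(B,f \right)} = 8 + B^{2} + f^{2}$ ($z{\left(B,f \right)} = \left(B^{2} + f^{2}\right) + 8 = 8 + B^{2} + f^{2}$)
$Y{\left(h,L \right)} = 306$ ($Y{\left(h,L \right)} = \frac{306}{1} = 306 \cdot 1 = 306$)
$\frac{1}{\frac{1}{Y{\left(z{\left(-8,\left(-4\right) 4 \right)},-212 \right)}}} = \frac{1}{\frac{1}{306}} = 306$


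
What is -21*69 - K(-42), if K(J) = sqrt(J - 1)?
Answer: -1449 - I*sqrt(43) ≈ -1449.0 - 6.5574*I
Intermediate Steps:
K(J) = sqrt(-1 + J)
-21*69 - K(-42) = -21*69 - sqrt(-1 - 42) = -1449 - sqrt(-43) = -1449 - I*sqrt(43)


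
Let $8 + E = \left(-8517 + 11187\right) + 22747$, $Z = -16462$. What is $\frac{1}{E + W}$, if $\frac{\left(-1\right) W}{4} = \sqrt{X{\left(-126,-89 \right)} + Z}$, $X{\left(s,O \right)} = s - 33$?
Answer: $\frac{25409}{645883217} + \frac{4 i \sqrt{16621}}{645883217} \approx 3.934 \cdot 10^{-5} + 7.9843 \cdot 10^{-7} i$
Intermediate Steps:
$X{\left(s,O \right)} = -33 + s$ ($X{\left(s,O \right)} = s - 33 = -33 + s$)
$W = - 4 i \sqrt{16621}$ ($W = - 4 \sqrt{\left(-33 - 126\right) - 16462} = - 4 \sqrt{-159 - 16462} = - 4 \sqrt{-16621} = - 4 i \sqrt{16621} \approx - 515.69 i$)
$E = 25409$ ($E = -8 + \left(\left(-8517 + 11187\right) + 22747\right) = -8 + \left(2670 + 22747\right) = -8 + 25417 = 25409$)
$\frac{1}{E + W} = \frac{1}{25409 - 4 i \sqrt{16621}}$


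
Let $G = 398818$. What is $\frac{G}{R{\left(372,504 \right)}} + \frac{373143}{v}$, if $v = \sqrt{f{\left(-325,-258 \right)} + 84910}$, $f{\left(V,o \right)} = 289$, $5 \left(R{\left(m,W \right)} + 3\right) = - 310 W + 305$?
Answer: $- \frac{199409}{15595} + \frac{373143 \sqrt{85199}}{85199} \approx 1265.6$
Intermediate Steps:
$R{\left(m,W \right)} = 58 - 62 W$ ($R{\left(m,W \right)} = -3 + \frac{- 310 W + 305}{5} = -3 + \frac{305 - 310 W}{5} = -3 - \left(-61 + 62 W\right) = 58 - 62 W$)
$v = \sqrt{85199}$ ($v = \sqrt{289 + 84910} = \sqrt{85199} \approx 291.89$)
$\frac{G}{R{\left(372,504 \right)}} + \frac{373143}{v} = \frac{398818}{58 - 31248} + \frac{373143}{\sqrt{85199}} = \frac{398818}{58 - 31248} + 373143 \frac{\sqrt{85199}}{85199} = \frac{398818}{-31190} + \frac{373143 \sqrt{85199}}{85199} = 398818 \left(- \frac{1}{31190}\right) + \frac{373143 \sqrt{85199}}{85199} = - \frac{199409}{15595} + \frac{373143 \sqrt{85199}}{85199}$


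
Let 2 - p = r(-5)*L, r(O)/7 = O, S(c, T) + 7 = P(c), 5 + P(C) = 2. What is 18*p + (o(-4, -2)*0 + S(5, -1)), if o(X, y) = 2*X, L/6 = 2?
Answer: 7586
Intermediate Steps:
L = 12 (L = 6*2 = 12)
P(C) = -3 (P(C) = -5 + 2 = -3)
S(c, T) = -10 (S(c, T) = -7 - 3 = -10)
r(O) = 7*O
p = 422 (p = 2 - 7*(-5)*12 = 2 - (-35)*12 = 2 - 1*(-420) = 2 + 420 = 422)
18*p + (o(-4, -2)*0 + S(5, -1)) = 18*422 + ((2*(-4))*0 - 10) = 7596 + (-8*0 - 10) = 7596 + (0 - 10) = 7596 - 10 = 7586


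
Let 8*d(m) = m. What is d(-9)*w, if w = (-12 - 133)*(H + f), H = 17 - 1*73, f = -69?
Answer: -163125/8 ≈ -20391.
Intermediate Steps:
d(m) = m/8
H = -56 (H = 17 - 73 = -56)
w = 18125 (w = (-12 - 133)*(-56 - 69) = -145*(-125) = 18125)
d(-9)*w = ((⅛)*(-9))*18125 = -9/8*18125 = -163125/8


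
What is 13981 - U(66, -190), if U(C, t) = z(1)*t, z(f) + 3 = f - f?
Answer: 13411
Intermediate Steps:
z(f) = -3 (z(f) = -3 + (f - f) = -3 + 0 = -3)
U(C, t) = -3*t
13981 - U(66, -190) = 13981 - (-3)*(-190) = 13981 - 1*570 = 13981 - 570 = 13411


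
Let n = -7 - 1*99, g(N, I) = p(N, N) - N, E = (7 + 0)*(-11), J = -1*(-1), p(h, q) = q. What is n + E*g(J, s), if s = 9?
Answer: -106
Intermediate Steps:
J = 1
E = -77 (E = 7*(-11) = -77)
g(N, I) = 0 (g(N, I) = N - N = 0)
n = -106 (n = -7 - 99 = -106)
n + E*g(J, s) = -106 - 77*0 = -106 + 0 = -106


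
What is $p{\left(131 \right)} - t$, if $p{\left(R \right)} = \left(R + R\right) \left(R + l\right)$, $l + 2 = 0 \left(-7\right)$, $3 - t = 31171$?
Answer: $64966$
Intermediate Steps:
$t = -31168$ ($t = 3 - 31171 = -31168$)
$l = -2$ ($l = -2 + 0 \left(-7\right) = -2 + 0 = -2$)
$p{\left(R \right)} = 2 R \left(-2 + R\right)$ ($p{\left(R \right)} = \left(R + R\right) \left(R - 2\right) = 2 R \left(-2 + R\right)$)
$p{\left(131 \right)} - t = 2 \cdot 131 \left(-2 + 131\right) - -31168 = 2 \cdot 131 \cdot 129 + 31168 = 33798 + 31168 = 64966$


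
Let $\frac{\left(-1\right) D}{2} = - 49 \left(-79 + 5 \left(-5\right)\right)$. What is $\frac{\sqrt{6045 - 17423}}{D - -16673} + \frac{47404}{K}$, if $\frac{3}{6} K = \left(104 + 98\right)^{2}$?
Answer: $\frac{11851}{20402} + \frac{i \sqrt{11378}}{6481} \approx 0.58087 + 0.016459 i$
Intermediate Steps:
$K = 81608$ ($K = 2 \left(104 + 98\right)^{2} = 2 \cdot 202^{2} = 2 \cdot 40804 = 81608$)
$D = -10192$ ($D = - 2 \left(- 49 \left(-79 + 5 \left(-5\right)\right)\right) = - 2 \left(- 49 \left(-79 - 25\right)\right) = - 2 \left(\left(-49\right) \left(-104\right)\right) = \left(-2\right) 5096 = -10192$)
$\frac{\sqrt{6045 - 17423}}{D - -16673} + \frac{47404}{K} = \frac{\sqrt{6045 - 17423}}{-10192 - -16673} + \frac{47404}{81608} = \frac{\sqrt{-11378}}{-10192 + 16673} + 47404 \cdot \frac{1}{81608} = \frac{i \sqrt{11378}}{6481} + \frac{11851}{20402} = \frac{11851}{20402} + \frac{i \sqrt{11378}}{6481}$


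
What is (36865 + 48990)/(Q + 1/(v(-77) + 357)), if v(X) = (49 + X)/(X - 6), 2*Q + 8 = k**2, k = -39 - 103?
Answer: 509274689/59780697 ≈ 8.5190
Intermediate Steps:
k = -142
Q = 10078 (Q = -4 + (1/2)*(-142)**2 = -4 + (1/2)*20164 = -4 + 10082 = 10078)
v(X) = (49 + X)/(-6 + X)
(36865 + 48990)/(Q + 1/(v(-77) + 357)) = (36865 + 48990)/(10078 + 1/((49 - 77)/(-6 - 77) + 357)) = 85855/(10078 + 1/(-28/(-83) + 357)) = 85855/(10078 + 1/(-1/83*(-28) + 357)) = 85855/(10078 + 1/(28/83 + 357)) = 85855/(10078 + 1/(29659/83)) = 85855/(10078 + 83/29659) = 85855/(298903485/29659) = 85855*(29659/298903485) = 509274689/59780697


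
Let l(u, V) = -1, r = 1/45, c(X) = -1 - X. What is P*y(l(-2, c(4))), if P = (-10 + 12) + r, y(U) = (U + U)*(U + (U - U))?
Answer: 182/45 ≈ 4.0444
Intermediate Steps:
r = 1/45 ≈ 0.022222
y(U) = 2*U² (y(U) = (2*U)*(U + 0) = (2*U)*U = 2*U²)
P = 91/45 (P = (-10 + 12) + 1/45 = 2 + 1/45 = 91/45 ≈ 2.0222)
P*y(l(-2, c(4))) = 91*(2*(-1)²)/45 = 91*(2*1)/45 = (91/45)*2 = 182/45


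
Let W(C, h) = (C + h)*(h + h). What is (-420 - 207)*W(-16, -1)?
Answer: -21318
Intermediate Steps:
W(C, h) = 2*h*(C + h) (W(C, h) = (C + h)*(2*h) = 2*h*(C + h))
(-420 - 207)*W(-16, -1) = (-420 - 207)*(2*(-1)*(-16 - 1)) = -1254*(-1)*(-17) = -627*34 = -21318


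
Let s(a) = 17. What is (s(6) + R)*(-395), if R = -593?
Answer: 227520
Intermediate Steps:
(s(6) + R)*(-395) = (17 - 593)*(-395) = -576*(-395) = 227520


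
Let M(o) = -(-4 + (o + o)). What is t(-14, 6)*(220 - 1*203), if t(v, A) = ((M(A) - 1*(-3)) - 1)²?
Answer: 612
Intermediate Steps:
M(o) = 4 - 2*o (M(o) = -(-4 + 2*o) = 4 - 2*o)
t(v, A) = (6 - 2*A)² (t(v, A) = (((4 - 2*A) - 1*(-3)) - 1)² = (((4 - 2*A) + 3) - 1)² = ((7 - 2*A) - 1)² = (6 - 2*A)²)
t(-14, 6)*(220 - 1*203) = (4*(-3 + 6)²)*(220 - 1*203) = (4*3²)*(220 - 203) = (4*9)*17 = 36*17 = 612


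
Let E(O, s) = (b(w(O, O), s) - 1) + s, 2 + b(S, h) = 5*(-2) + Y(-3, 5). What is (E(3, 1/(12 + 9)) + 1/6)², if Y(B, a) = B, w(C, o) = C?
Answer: 48841/196 ≈ 249.19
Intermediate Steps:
b(S, h) = -15 (b(S, h) = -2 + (5*(-2) - 3) = -2 + (-10 - 3) = -2 - 13 = -15)
E(O, s) = -16 + s (E(O, s) = (-15 - 1) + s = -16 + s)
(E(3, 1/(12 + 9)) + 1/6)² = ((-16 + 1/(12 + 9)) + 1/6)² = ((-16 + 1/21) + ⅙)² = (-335/21 + ⅙)² = (-221/14)² = 48841/196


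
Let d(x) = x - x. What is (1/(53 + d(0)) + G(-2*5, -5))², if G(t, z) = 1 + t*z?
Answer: 7311616/2809 ≈ 2602.9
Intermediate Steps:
d(x) = 0
(1/(53 + d(0)) + G(-2*5, -5))² = (1/(53 + 0) + (1 - 2*5*(-5)))² = (1/53 + (1 - 10*(-5)))² = (1/53 + (1 + 50))² = (1/53 + 51)² = (2704/53)² = 7311616/2809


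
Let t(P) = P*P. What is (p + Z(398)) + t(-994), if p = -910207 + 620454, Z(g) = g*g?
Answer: 856687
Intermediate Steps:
t(P) = P**2
Z(g) = g**2
p = -289753
(p + Z(398)) + t(-994) = (-289753 + 398**2) + (-994)**2 = (-289753 + 158404) + 988036 = -131349 + 988036 = 856687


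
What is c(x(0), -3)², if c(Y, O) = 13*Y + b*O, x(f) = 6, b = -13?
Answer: 13689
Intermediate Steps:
c(Y, O) = -13*O + 13*Y (c(Y, O) = 13*Y - 13*O = -13*O + 13*Y)
c(x(0), -3)² = (-13*(-3) + 13*6)² = (39 + 78)² = 117² = 13689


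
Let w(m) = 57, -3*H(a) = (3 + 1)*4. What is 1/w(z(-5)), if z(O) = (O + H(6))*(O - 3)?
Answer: 1/57 ≈ 0.017544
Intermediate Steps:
H(a) = -16/3 (H(a) = -(3 + 1)*4/3 = -4*4/3 = -⅓*16 = -16/3)
z(O) = (-3 + O)*(-16/3 + O) (z(O) = (O - 16/3)*(O - 3) = (-16/3 + O)*(-3 + O) = (-3 + O)*(-16/3 + O))
1/w(z(-5)) = 1/57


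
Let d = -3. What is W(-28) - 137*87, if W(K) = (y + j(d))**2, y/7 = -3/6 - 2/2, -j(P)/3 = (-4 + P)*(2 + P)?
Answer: -43707/4 ≈ -10927.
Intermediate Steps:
j(P) = -3*(-4 + P)*(2 + P)
y = -21/2 (y = 7*(-3/6 - 2/2) = 7*(-3*1/6 - 2*1/2) = 7*(-1/2 - 1) = 7*(-3/2) = -21/2 ≈ -10.500)
W(K) = 3969/4 (W(K) = (-21/2 + (24 - 3*(-3)**2 + 6*(-3)))**2 = (-21/2 + (24 - 3*9 - 18))**2 = (-21/2 + (24 - 27 - 18))**2 = (-21/2 - 21)**2 = (-63/2)**2 = 3969/4)
W(-28) - 137*87 = 3969/4 - 137*87 = 3969/4 - 11919 = -43707/4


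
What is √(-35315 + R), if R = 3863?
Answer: 2*I*√7863 ≈ 177.35*I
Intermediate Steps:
√(-35315 + R) = √(-35315 + 3863) = √(-31452) = 2*I*√7863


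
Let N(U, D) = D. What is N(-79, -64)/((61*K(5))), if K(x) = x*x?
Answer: -64/1525 ≈ -0.041967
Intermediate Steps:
K(x) = x**2
N(-79, -64)/((61*K(5))) = -64/(61*5**2) = -64/(61*25) = -64/1525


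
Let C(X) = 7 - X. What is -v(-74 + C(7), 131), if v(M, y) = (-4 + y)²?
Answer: -16129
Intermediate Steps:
-v(-74 + C(7), 131) = -(-4 + 131)² = -1*127² = -1*16129 = -16129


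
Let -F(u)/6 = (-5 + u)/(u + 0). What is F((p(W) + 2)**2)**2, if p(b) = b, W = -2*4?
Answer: 961/36 ≈ 26.694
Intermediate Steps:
W = -8
F(u) = -6*(-5 + u)/u (F(u) = -6*(-5 + u)/(u + 0) = -6*(-5 + u)/u)
F((p(W) + 2)**2)**2 = (-6 + 30/((-8 + 2)**2))**2 = (-6 + 30/((-6)**2))**2 = (-6 + 30/36)**2 = (-6 + 30*(1/36))**2 = (-6 + 5/6)**2 = (-31/6)**2 = 961/36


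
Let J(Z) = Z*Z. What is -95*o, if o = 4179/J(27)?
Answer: -132335/243 ≈ -544.59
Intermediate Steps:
J(Z) = Z²
o = 1393/243 (o = 4179/(27²) = 4179/729 = 4179*(1/729) = 1393/243 ≈ 5.7325)
-95*o = -95*1393/243 = -132335/243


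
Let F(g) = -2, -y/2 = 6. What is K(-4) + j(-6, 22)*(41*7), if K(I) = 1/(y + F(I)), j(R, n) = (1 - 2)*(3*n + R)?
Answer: -241081/14 ≈ -17220.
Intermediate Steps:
y = -12 (y = -2*6 = -12)
j(R, n) = -R - 3*n (j(R, n) = -(R + 3*n) = -R - 3*n)
K(I) = -1/14 (K(I) = 1/(-12 - 2) = 1/(-14) = -1/14)
K(-4) + j(-6, 22)*(41*7) = -1/14 + (-1*(-6) - 3*22)*(41*7) = -1/14 + (6 - 66)*287 = -1/14 - 60*287 = -1/14 - 17220 = -241081/14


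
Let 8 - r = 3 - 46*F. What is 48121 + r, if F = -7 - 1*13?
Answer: 47206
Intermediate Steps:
F = -20 (F = -7 - 13 = -20)
r = -915 (r = 8 - (3 - 46*(-20)) = 8 - (3 + 920) = 8 - 1*923 = 8 - 923 = -915)
48121 + r = 48121 - 915 = 47206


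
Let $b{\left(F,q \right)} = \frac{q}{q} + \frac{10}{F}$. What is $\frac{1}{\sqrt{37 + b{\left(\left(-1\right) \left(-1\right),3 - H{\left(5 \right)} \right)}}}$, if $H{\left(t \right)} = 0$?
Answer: $\frac{\sqrt{3}}{12} \approx 0.14434$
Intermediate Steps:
$b{\left(F,q \right)} = 1 + \frac{10}{F}$
$\frac{1}{\sqrt{37 + b{\left(\left(-1\right) \left(-1\right),3 - H{\left(5 \right)} \right)}}} = \frac{1}{\sqrt{37 + \frac{10 - -1}{\left(-1\right) \left(-1\right)}}} = \frac{1}{\sqrt{37 + \frac{10 + 1}{1}}} = \frac{1}{\sqrt{37 + 1 \cdot 11}} = \frac{1}{\sqrt{37 + 11}} = \frac{1}{\sqrt{48}} = \frac{1}{4 \sqrt{3}} = \frac{\sqrt{3}}{12}$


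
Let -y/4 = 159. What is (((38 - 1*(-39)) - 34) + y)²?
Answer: 351649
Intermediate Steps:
y = -636 (y = -4*159 = -636)
(((38 - 1*(-39)) - 34) + y)² = (((38 - 1*(-39)) - 34) - 636)² = (((38 + 39) - 34) - 636)² = ((77 - 34) - 636)² = (43 - 636)² = (-593)² = 351649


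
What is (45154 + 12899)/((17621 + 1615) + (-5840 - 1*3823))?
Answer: 19351/3191 ≈ 6.0642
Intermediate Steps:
(45154 + 12899)/((17621 + 1615) + (-5840 - 1*3823)) = 58053/(19236 + (-5840 - 3823)) = 58053/(19236 - 9663) = 58053/9573 = 58053*(1/9573) = 19351/3191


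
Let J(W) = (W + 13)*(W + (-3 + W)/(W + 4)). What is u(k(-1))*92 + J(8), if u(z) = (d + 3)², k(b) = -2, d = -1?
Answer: 2179/4 ≈ 544.75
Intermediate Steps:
u(z) = 4 (u(z) = (-1 + 3)² = 2² = 4)
J(W) = (13 + W)*(W + (-3 + W)/(4 + W))
u(k(-1))*92 + J(8) = 4*92 + (-39 + 8³ + 18*8² + 62*8)/(4 + 8) = 368 + (-39 + 512 + 18*64 + 496)/12 = 368 + (-39 + 512 + 1152 + 496)/12 = 368 + (1/12)*2121 = 368 + 707/4 = 2179/4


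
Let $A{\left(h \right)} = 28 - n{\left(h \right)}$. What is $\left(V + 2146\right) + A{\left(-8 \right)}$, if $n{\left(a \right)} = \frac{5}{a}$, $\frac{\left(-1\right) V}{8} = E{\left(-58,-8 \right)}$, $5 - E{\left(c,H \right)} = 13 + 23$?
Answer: $\frac{19381}{8} \approx 2422.6$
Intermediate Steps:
$E{\left(c,H \right)} = -31$ ($E{\left(c,H \right)} = 5 - \left(13 + 23\right) = 5 - 36 = -31$)
$V = 248$ ($V = \left(-8\right) \left(-31\right) = 248$)
$A{\left(h \right)} = 28 - \frac{5}{h}$
$\left(V + 2146\right) + A{\left(-8 \right)} = \left(248 + 2146\right) + \left(28 - \frac{5}{-8}\right) = 2394 + \left(28 - - \frac{5}{8}\right) = 2394 + \left(28 + \frac{5}{8}\right) = 2394 + \frac{229}{8} = \frac{19381}{8}$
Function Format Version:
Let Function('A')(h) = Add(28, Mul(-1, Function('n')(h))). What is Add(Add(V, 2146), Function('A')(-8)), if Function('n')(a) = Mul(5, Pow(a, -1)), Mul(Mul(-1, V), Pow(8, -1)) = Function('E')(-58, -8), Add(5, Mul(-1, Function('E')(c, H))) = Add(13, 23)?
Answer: Rational(19381, 8) ≈ 2422.6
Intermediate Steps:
Function('E')(c, H) = -31 (Function('E')(c, H) = Add(5, Mul(-1, Add(13, 23))) = Add(5, Mul(-1, 36)) = Add(5, -36) = -31)
V = 248 (V = Mul(-8, -31) = 248)
Function('A')(h) = Add(28, Mul(-5, Pow(h, -1))) (Function('A')(h) = Add(28, Mul(-1, Mul(5, Pow(h, -1)))) = Add(28, Mul(-5, Pow(h, -1))))
Add(Add(V, 2146), Function('A')(-8)) = Add(Add(248, 2146), Add(28, Mul(-5, Pow(-8, -1)))) = Add(2394, Add(28, Mul(-5, Rational(-1, 8)))) = Add(2394, Add(28, Rational(5, 8))) = Add(2394, Rational(229, 8)) = Rational(19381, 8)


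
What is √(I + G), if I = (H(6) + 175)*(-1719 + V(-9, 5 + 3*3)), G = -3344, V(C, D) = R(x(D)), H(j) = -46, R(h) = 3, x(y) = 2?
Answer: 2*I*√56177 ≈ 474.03*I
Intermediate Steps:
V(C, D) = 3
I = -221364 (I = (-46 + 175)*(-1719 + 3) = 129*(-1716) = -221364)
√(I + G) = √(-221364 - 3344) = √(-224708) = 2*I*√56177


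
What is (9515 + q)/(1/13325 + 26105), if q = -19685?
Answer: -67757625/173924563 ≈ -0.38958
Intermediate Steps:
(9515 + q)/(1/13325 + 26105) = (9515 - 19685)/(1/13325 + 26105) = -10170/(1/13325 + 26105) = -10170/347849126/13325 = -10170*13325/347849126 = -67757625/173924563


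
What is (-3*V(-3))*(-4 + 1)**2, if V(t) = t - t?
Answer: 0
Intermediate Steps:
V(t) = 0
(-3*V(-3))*(-4 + 1)**2 = (-3*0)*(-4 + 1)**2 = 0*(-3)**2 = 0*9 = 0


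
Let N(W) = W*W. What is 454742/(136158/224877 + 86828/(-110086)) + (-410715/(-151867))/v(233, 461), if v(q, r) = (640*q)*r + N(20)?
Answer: -979408149746433495724361347/394680215683161849936 ≈ -2.4815e+6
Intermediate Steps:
N(W) = W²
v(q, r) = 400 + 640*q*r (v(q, r) = (640*q)*r + 20² = 640*q*r + 400 = 400 + 640*q*r)
454742/(136158/224877 + 86828/(-110086)) + (-410715/(-151867))/v(233, 461) = 454742/(136158/224877 + 86828/(-110086)) + (-410715/(-151867))/(400 + 640*233*461) = 454742/(136158*(1/224877) + 86828*(-1/110086)) + (-410715*(-1/151867))/(400 + 68744320) = 454742/(45386/74959 - 43414/55043) + (410715/151867)/68744720 = 454742/(-756088428/4125968237) + (410715/151867)*(1/68744720) = 454742*(-4125968237/756088428) + 82143/2088010878448 = -938125524014927/378044214 + 82143/2088010878448 = -979408149746433495724361347/394680215683161849936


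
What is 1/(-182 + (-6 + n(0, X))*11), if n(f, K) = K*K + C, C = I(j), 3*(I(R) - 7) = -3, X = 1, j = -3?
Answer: -1/171 ≈ -0.0058480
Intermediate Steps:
I(R) = 6 (I(R) = 7 + (⅓)*(-3) = 7 - 1 = 6)
C = 6
n(f, K) = 6 + K² (n(f, K) = K*K + 6 = K² + 6 = 6 + K²)
1/(-182 + (-6 + n(0, X))*11) = 1/(-182 + (-6 + (6 + 1²))*11) = 1/(-182 + (-6 + (6 + 1))*11) = 1/(-182 + (-6 + 7)*11) = 1/(-182 + 1*11) = 1/(-182 + 11) = 1/(-171) = -1/171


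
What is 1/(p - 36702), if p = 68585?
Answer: 1/31883 ≈ 3.1365e-5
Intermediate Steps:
1/(p - 36702) = 1/(68585 - 36702) = 1/31883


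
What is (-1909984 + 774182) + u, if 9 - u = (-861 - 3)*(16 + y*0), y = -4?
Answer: -1121969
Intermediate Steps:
u = 13833 (u = 9 - (-861 - 3)*(16 - 4*0) = 9 - (-864)*(16 + 0) = 9 - (-864)*16 = 9 - 1*(-13824) = 9 + 13824 = 13833)
(-1909984 + 774182) + u = (-1909984 + 774182) + 13833 = -1135802 + 13833 = -1121969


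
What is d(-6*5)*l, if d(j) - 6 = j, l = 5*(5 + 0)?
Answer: -600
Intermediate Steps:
l = 25 (l = 5*5 = 25)
d(j) = 6 + j
d(-6*5)*l = (6 - 6*5)*25 = (6 - 30)*25 = -24*25 = -600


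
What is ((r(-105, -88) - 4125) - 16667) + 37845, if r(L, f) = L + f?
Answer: 16860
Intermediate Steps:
((r(-105, -88) - 4125) - 16667) + 37845 = (((-105 - 88) - 4125) - 16667) + 37845 = ((-193 - 4125) - 16667) + 37845 = (-4318 - 16667) + 37845 = -20985 + 37845 = 16860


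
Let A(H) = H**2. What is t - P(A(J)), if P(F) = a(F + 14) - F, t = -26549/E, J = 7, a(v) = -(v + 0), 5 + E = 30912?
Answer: 3435035/30907 ≈ 111.14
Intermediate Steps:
E = 30907 (E = -5 + 30912 = 30907)
a(v) = -v
t = -26549/30907 ≈ -0.85900
P(F) = -14 - 2*F (P(F) = -(F + 14) - F = -(14 + F) - F = (-14 - F) - F = -14 - 2*F)
t - P(A(J)) = -26549/30907 - (-14 - 2*7**2) = -26549/30907 - (-14 - 2*49) = -26549/30907 - (-14 - 98) = -26549/30907 - 1*(-112) = -26549/30907 + 112 = 3435035/30907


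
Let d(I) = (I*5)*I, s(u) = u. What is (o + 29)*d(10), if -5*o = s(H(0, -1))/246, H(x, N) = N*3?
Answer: 594550/41 ≈ 14501.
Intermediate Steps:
H(x, N) = 3*N
o = 1/410 (o = -3*(-1)/(5*246) = -(-3)/(5*246) = -1/5*(-1/82) = 1/410 ≈ 0.0024390)
d(I) = 5*I**2 (d(I) = (5*I)*I = 5*I**2)
(o + 29)*d(10) = (1/410 + 29)*(5*10**2) = 11891*(5*100)/410 = (11891/410)*500 = 594550/41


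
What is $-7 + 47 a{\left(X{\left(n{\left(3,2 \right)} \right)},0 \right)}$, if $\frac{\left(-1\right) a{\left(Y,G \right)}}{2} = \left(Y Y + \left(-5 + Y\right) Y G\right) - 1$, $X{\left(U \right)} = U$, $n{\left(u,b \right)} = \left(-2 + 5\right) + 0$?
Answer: $-759$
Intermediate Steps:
$n{\left(u,b \right)} = 3$ ($n{\left(u,b \right)} = 3 + 0 = 3$)
$a{\left(Y,G \right)} = 2 - 2 Y^{2} - 2 G Y \left(-5 + Y\right)$ ($a{\left(Y,G \right)} = - 2 \left(\left(Y Y + \left(-5 + Y\right) Y G\right) - 1\right) = - 2 \left(\left(Y^{2} + Y \left(-5 + Y\right) G\right) - 1\right) = - 2 \left(\left(Y^{2} + G Y \left(-5 + Y\right)\right) - 1\right) = - 2 \left(-1 + Y^{2} + G Y \left(-5 + Y\right)\right) = 2 - 2 Y^{2} - 2 G Y \left(-5 + Y\right)$)
$-7 + 47 a{\left(X{\left(n{\left(3,2 \right)} \right)},0 \right)} = -7 + 47 \left(2 - 2 \cdot 3^{2} - 0 \cdot 3^{2} + 10 \cdot 0 \cdot 3\right) = -7 + 47 \left(2 - 18 - 0 \cdot 9 + 0\right) = -7 + 47 \left(2 - 18 + 0 + 0\right) = -7 + 47 \left(-16\right) = -7 - 752 = -759$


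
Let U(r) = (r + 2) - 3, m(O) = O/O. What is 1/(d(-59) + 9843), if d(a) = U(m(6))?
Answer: 1/9843 ≈ 0.00010160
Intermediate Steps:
m(O) = 1
U(r) = -1 + r (U(r) = (2 + r) - 3 = -1 + r)
d(a) = 0 (d(a) = -1 + 1 = 0)
1/(d(-59) + 9843) = 1/(0 + 9843) = 1/9843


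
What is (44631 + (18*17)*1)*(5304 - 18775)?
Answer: -605346327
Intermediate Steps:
(44631 + (18*17)*1)*(5304 - 18775) = (44631 + 306*1)*(-13471) = (44631 + 306)*(-13471) = 44937*(-13471) = -605346327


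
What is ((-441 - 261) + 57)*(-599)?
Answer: 386355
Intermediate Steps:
((-441 - 261) + 57)*(-599) = (-702 + 57)*(-599) = -645*(-599) = 386355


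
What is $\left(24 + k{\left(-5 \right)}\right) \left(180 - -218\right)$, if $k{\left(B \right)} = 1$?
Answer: $9950$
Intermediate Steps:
$\left(24 + k{\left(-5 \right)}\right) \left(180 - -218\right) = \left(24 + 1\right) \left(180 - -218\right) = 25 \left(180 + 218\right) = 25 \cdot 398 = 9950$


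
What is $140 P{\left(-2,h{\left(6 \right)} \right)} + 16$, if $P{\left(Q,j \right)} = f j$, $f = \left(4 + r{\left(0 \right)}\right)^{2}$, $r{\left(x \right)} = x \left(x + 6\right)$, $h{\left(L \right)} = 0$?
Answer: $16$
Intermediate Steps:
$r{\left(x \right)} = x \left(6 + x\right)$
$f = 16$ ($f = \left(4 + 0 \left(6 + 0\right)\right)^{2} = \left(4 + 0 \cdot 6\right)^{2} = \left(4 + 0\right)^{2} = 4^{2} = 16$)
$P{\left(Q,j \right)} = 16 j$
$140 P{\left(-2,h{\left(6 \right)} \right)} + 16 = 140 \cdot 16 \cdot 0 + 16 = 140 \cdot 0 + 16 = 0 + 16 = 16$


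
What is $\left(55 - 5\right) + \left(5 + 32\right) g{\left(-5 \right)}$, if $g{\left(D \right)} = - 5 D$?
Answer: $975$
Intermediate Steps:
$\left(55 - 5\right) + \left(5 + 32\right) g{\left(-5 \right)} = \left(55 - 5\right) + \left(5 + 32\right) \left(\left(-5\right) \left(-5\right)\right) = \left(55 - 5\right) + 37 \cdot 25 = 50 + 925 = 975$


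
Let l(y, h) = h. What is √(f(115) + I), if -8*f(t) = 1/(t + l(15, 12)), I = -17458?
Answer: I*√4505281566/508 ≈ 132.13*I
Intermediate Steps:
f(t) = -1/(8*(12 + t)) (f(t) = -1/(8*(t + 12)) = -1/(8*(12 + t)))
√(f(115) + I) = √(-1/(96 + 8*115) - 17458) = √(-1/(96 + 920) - 17458) = √(-1/1016 - 17458) = √(-17737329/1016) = I*√4505281566/508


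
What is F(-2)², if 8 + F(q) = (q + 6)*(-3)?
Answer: 400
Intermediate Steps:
F(q) = -26 - 3*q (F(q) = -8 + (q + 6)*(-3) = -8 + (6 + q)*(-3) = -8 + (-18 - 3*q) = -26 - 3*q)
F(-2)² = (-26 - 3*(-2))² = (-26 + 6)² = (-20)² = 400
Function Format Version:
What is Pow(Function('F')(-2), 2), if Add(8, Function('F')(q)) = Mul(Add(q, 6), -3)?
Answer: 400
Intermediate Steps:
Function('F')(q) = Add(-26, Mul(-3, q)) (Function('F')(q) = Add(-8, Mul(Add(q, 6), -3)) = Add(-8, Mul(Add(6, q), -3)) = Add(-8, Add(-18, Mul(-3, q))) = Add(-26, Mul(-3, q)))
Pow(Function('F')(-2), 2) = Pow(Add(-26, Mul(-3, -2)), 2) = Pow(Add(-26, 6), 2) = Pow(-20, 2) = 400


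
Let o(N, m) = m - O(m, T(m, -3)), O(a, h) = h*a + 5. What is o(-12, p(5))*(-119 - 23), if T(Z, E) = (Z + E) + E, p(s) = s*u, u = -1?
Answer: 9230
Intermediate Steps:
p(s) = -s (p(s) = s*(-1) = -s)
T(Z, E) = Z + 2*E (T(Z, E) = (E + Z) + E = Z + 2*E)
O(a, h) = 5 + a*h (O(a, h) = a*h + 5 = 5 + a*h)
o(N, m) = -5 + m - m*(-6 + m) (o(N, m) = m - (5 + m*(m + 2*(-3))) = m - (5 + m*(m - 6)) = m - (5 + m*(-6 + m)) = m + (-5 - m*(-6 + m)) = -5 + m - m*(-6 + m))
o(-12, p(5))*(-119 - 23) = (-5 - 1*5 - (-1*5)*(-6 - 1*5))*(-119 - 23) = (-5 - 5 - 1*(-5)*(-6 - 5))*(-142) = (-5 - 5 - 1*(-5)*(-11))*(-142) = (-5 - 5 - 55)*(-142) = -65*(-142) = 9230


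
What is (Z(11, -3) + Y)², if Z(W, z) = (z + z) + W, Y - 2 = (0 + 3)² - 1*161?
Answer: 21025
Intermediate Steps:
Y = -150 (Y = 2 + ((0 + 3)² - 1*161) = 2 + (3² - 161) = 2 + (9 - 161) = 2 - 152 = -150)
Z(W, z) = W + 2*z (Z(W, z) = 2*z + W = W + 2*z)
(Z(11, -3) + Y)² = ((11 + 2*(-3)) - 150)² = ((11 - 6) - 150)² = (5 - 150)² = (-145)² = 21025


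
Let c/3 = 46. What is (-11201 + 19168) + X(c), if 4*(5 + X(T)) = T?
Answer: 15993/2 ≈ 7996.5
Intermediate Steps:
c = 138 (c = 3*46 = 138)
X(T) = -5 + T/4
(-11201 + 19168) + X(c) = (-11201 + 19168) + (-5 + (1/4)*138) = 7967 + (-5 + 69/2) = 7967 + 59/2 = 15993/2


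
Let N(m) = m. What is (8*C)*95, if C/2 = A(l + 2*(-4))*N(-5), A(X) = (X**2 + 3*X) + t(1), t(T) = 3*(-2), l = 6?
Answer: 60800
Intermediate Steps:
t(T) = -6
A(X) = -6 + X**2 + 3*X (A(X) = (X**2 + 3*X) - 6 = -6 + X**2 + 3*X)
C = 80 (C = 2*((-6 + (6 + 2*(-4))**2 + 3*(6 + 2*(-4)))*(-5)) = 2*((-6 + (6 - 8)**2 + 3*(6 - 8))*(-5)) = 2*((-6 + (-2)**2 + 3*(-2))*(-5)) = 2*((-6 + 4 - 6)*(-5)) = 2*(-8*(-5)) = 2*40 = 80)
(8*C)*95 = (8*80)*95 = 640*95 = 60800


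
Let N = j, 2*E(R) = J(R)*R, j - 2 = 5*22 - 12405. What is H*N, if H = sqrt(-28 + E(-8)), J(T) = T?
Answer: -24586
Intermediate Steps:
j = -12293 (j = 2 + (5*22 - 12405) = 2 + (110 - 12405) = 2 - 12295 = -12293)
E(R) = R**2/2 (E(R) = (R*R)/2 = R**2/2)
N = -12293
H = 2 (H = sqrt(-28 + (1/2)*(-8)**2) = sqrt(-28 + (1/2)*64) = sqrt(-28 + 32) = sqrt(4) = 2)
H*N = 2*(-12293) = -24586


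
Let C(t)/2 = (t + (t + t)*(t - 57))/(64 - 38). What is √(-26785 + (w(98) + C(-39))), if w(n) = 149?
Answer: I*√26063 ≈ 161.44*I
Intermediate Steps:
C(t) = t/13 + 2*t*(-57 + t)/13 (C(t) = 2*((t + (t + t)*(t - 57))/(64 - 38)) = 2*((t + (2*t)*(-57 + t))/26) = 2*((t + 2*t*(-57 + t))*(1/26)) = 2*(t/26 + t*(-57 + t)/13) = t/13 + 2*t*(-57 + t)/13)
√(-26785 + (w(98) + C(-39))) = √(-26785 + (149 + (1/13)*(-39)*(-113 + 2*(-39)))) = √(-26785 + (149 + (1/13)*(-39)*(-113 - 78))) = √(-26785 + (149 + (1/13)*(-39)*(-191))) = √(-26785 + (149 + 573)) = √(-26785 + 722) = √(-26063) = I*√26063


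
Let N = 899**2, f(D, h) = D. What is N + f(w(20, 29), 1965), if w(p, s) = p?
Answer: 808221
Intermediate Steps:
N = 808201
N + f(w(20, 29), 1965) = 808201 + 20 = 808221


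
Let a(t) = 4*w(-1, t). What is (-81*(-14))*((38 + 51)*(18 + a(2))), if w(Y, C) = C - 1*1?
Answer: 2220372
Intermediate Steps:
w(Y, C) = -1 + C (w(Y, C) = C - 1 = -1 + C)
a(t) = -4 + 4*t (a(t) = 4*(-1 + t) = -4 + 4*t)
(-81*(-14))*((38 + 51)*(18 + a(2))) = (-81*(-14))*((38 + 51)*(18 + (-4 + 4*2))) = 1134*(89*(18 + (-4 + 8))) = 1134*(89*(18 + 4)) = 1134*(89*22) = 1134*1958 = 2220372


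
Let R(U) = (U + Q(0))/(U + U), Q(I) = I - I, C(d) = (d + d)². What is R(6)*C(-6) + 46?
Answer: 118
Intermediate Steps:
C(d) = 4*d² (C(d) = (2*d)² = 4*d²)
Q(I) = 0
R(U) = ½ (R(U) = (U + 0)/(U + U) = U/((2*U)) = U*(1/(2*U)) = ½)
R(6)*C(-6) + 46 = (4*(-6)²)/2 + 46 = (4*36)/2 + 46 = (½)*144 + 46 = 72 + 46 = 118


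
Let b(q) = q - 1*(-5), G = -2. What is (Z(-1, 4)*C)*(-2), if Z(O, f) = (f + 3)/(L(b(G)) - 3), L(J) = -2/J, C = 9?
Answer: 378/11 ≈ 34.364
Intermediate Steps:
b(q) = 5 + q (b(q) = q + 5 = 5 + q)
Z(O, f) = -9/11 - 3*f/11 (Z(O, f) = (f + 3)/(-2/(5 - 2) - 3) = (3 + f)/(-2/3 - 3) = (3 + f)/(-11/3) = (3 + f)*(-3/11) = -9/11 - 3*f/11)
(Z(-1, 4)*C)*(-2) = ((-9/11 - 3/11*4)*9)*(-2) = ((-9/11 - 12/11)*9)*(-2) = -21/11*9*(-2) = -189/11*(-2) = 378/11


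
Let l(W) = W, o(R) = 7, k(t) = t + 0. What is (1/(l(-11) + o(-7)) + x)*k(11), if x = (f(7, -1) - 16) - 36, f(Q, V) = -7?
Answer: -2607/4 ≈ -651.75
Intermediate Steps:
k(t) = t
x = -59 (x = (-7 - 16) - 36 = -23 - 36 = -59)
(1/(l(-11) + o(-7)) + x)*k(11) = (1/(-11 + 7) - 59)*11 = (1/(-4) - 59)*11 = (-1/4 - 59)*11 = -237/4*11 = -2607/4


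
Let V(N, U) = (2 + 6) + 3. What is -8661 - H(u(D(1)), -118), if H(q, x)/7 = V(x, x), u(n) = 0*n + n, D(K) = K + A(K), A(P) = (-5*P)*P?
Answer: -8738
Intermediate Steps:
A(P) = -5*P²
D(K) = K - 5*K²
u(n) = n (u(n) = 0 + n = n)
V(N, U) = 11 (V(N, U) = 8 + 3 = 11)
H(q, x) = 77 (H(q, x) = 7*11 = 77)
-8661 - H(u(D(1)), -118) = -8661 - 1*77 = -8661 - 77 = -8738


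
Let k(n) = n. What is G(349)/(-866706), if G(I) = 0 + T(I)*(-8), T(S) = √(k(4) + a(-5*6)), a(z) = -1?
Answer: 4*√3/433353 ≈ 1.5987e-5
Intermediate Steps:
T(S) = √3 (T(S) = √(4 - 1) = √3)
G(I) = -8*√3 (G(I) = 0 + √3*(-8) = 0 - 8*√3 = -8*√3)
G(349)/(-866706) = -8*√3/(-866706) = -8*√3*(-1/866706) = 4*√3/433353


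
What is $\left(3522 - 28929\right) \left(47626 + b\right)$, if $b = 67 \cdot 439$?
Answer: $-1957329873$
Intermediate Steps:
$b = 29413$
$\left(3522 - 28929\right) \left(47626 + b\right) = \left(3522 - 28929\right) \left(47626 + 29413\right) = \left(-25407\right) 77039 = -1957329873$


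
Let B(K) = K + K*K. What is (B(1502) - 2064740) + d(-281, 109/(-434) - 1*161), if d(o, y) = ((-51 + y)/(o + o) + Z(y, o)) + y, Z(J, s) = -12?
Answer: 46975004303/243908 ≈ 1.9259e+5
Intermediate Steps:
B(K) = K + K**2
d(o, y) = -12 + y + (-51 + y)/(2*o) (d(o, y) = ((-51 + y)/(o + o) - 12) + y = ((-51 + y)/((2*o)) - 12) + y = ((-51 + y)*(1/(2*o)) - 12) + y = ((-51 + y)/(2*o) - 12) + y = (-12 + (-51 + y)/(2*o)) + y = -12 + y + (-51 + y)/(2*o))
(B(1502) - 2064740) + d(-281, 109/(-434) - 1*161) = (1502*(1 + 1502) - 2064740) + (1/2)*(-51 + (109/(-434) - 1*161) + 2*(-281)*(-12 + (109/(-434) - 1*161)))/(-281) = (1502*1503 - 2064740) + (1/2)*(-1/281)*(-51 + (109*(-1/434) - 161) + 2*(-281)*(-12 + (109*(-1/434) - 161))) = (2257506 - 2064740) + (1/2)*(-1/281)*(-51 + (-109/434 - 161) + 2*(-281)*(-12 + (-109/434 - 161))) = 192766 + (1/2)*(-1/281)*(-51 - 69983/434 + 2*(-281)*(-12 - 69983/434)) = 192766 + (1/2)*(-1/281)*(-51 - 69983/434 + 2*(-281)*(-75191/434)) = 192766 + (1/2)*(-1/281)*(-51 - 69983/434 + 21128671/217) = 192766 + (1/2)*(-1/281)*(42165225/434) = 192766 - 42165225/243908 = 46975004303/243908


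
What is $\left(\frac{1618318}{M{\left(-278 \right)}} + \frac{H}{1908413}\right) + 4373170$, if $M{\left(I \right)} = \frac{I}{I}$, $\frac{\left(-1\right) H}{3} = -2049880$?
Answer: $\frac{11434239738184}{1908413} \approx 5.9915 \cdot 10^{6}$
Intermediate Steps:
$H = 6149640$ ($H = \left(-3\right) \left(-2049880\right) = 6149640$)
$M{\left(I \right)} = 1$
$\left(\frac{1618318}{M{\left(-278 \right)}} + \frac{H}{1908413}\right) + 4373170 = \left(\frac{1618318}{1} + \frac{6149640}{1908413}\right) + 4373170 = \left(1618318 \cdot 1 + 6149640 \cdot \frac{1}{1908413}\right) + 4373170 = \left(1618318 + \frac{6149640}{1908413}\right) + 4373170 = \frac{3088425258974}{1908413} + 4373170 = \frac{11434239738184}{1908413}$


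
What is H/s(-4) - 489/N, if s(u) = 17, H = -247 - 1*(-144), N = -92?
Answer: -1163/1564 ≈ -0.74361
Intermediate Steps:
H = -103 (H = -247 + 144 = -103)
H/s(-4) - 489/N = -103/17 - 489/(-92) = -103*1/17 - 489*(-1/92) = -103/17 + 489/92 = -1163/1564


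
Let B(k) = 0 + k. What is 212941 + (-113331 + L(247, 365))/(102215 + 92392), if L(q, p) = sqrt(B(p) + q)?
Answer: 13813231952/64869 + 2*sqrt(17)/64869 ≈ 2.1294e+5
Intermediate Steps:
B(k) = k
L(q, p) = sqrt(p + q)
212941 + (-113331 + L(247, 365))/(102215 + 92392) = 212941 + (-113331 + sqrt(365 + 247))/(102215 + 92392) = 212941 + (-113331 + sqrt(612))/194607 = 212941 + (-113331 + 6*sqrt(17))*(1/194607) = 212941 + (-37777/64869 + 2*sqrt(17)/64869) = 13813231952/64869 + 2*sqrt(17)/64869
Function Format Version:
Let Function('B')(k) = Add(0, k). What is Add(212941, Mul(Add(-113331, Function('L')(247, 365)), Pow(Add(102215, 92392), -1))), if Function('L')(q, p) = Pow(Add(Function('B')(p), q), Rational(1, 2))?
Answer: Add(Rational(13813231952, 64869), Mul(Rational(2, 64869), Pow(17, Rational(1, 2)))) ≈ 2.1294e+5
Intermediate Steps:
Function('B')(k) = k
Function('L')(q, p) = Pow(Add(p, q), Rational(1, 2))
Add(212941, Mul(Add(-113331, Function('L')(247, 365)), Pow(Add(102215, 92392), -1))) = Add(212941, Mul(Add(-113331, Pow(Add(365, 247), Rational(1, 2))), Pow(Add(102215, 92392), -1))) = Add(212941, Mul(Add(-113331, Pow(612, Rational(1, 2))), Pow(194607, -1))) = Add(212941, Mul(Add(-113331, Mul(6, Pow(17, Rational(1, 2)))), Rational(1, 194607))) = Add(212941, Add(Rational(-37777, 64869), Mul(Rational(2, 64869), Pow(17, Rational(1, 2))))) = Add(Rational(13813231952, 64869), Mul(Rational(2, 64869), Pow(17, Rational(1, 2))))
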